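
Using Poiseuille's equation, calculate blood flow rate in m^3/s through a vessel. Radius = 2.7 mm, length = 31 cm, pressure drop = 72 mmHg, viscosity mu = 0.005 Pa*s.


Q = pi*r^4*dP / (8*mu*L)
r = 0.0027 m, L = 0.31 m
dP = 72 mmHg = 9599.184 Pa
Q = 1.2925e-04 m^3/s


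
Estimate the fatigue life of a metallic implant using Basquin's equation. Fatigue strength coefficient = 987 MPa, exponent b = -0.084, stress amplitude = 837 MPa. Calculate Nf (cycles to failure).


sigma_a = sigma_f' * (2Nf)^b
2Nf = (sigma_a/sigma_f')^(1/b)
2Nf = (837/987)^(1/-0.084)
2Nf = 7.1167561
Nf = 3.558


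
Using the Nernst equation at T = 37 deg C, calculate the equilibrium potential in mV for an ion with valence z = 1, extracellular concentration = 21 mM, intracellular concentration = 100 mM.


E = (RT/(zF)) * ln(C_out/C_in)
T = 37 + 273.15 = 310.15 K
E = (8.314 * 310.15 / (1 * 96485)) * ln(21/100)
E = -41.71 mV


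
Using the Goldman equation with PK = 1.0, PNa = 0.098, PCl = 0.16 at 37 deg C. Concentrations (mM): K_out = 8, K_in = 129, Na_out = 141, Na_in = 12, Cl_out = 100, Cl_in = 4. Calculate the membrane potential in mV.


Vm = (RT/F)*ln((PK*Ko + PNa*Nao + PCl*Cli)/(PK*Ki + PNa*Nai + PCl*Clo))
Numer = 22.458, Denom = 146.176
Vm = -50.06 mV


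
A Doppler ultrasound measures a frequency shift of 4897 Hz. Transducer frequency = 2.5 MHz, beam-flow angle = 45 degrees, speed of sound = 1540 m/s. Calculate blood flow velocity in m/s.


v = fd * c / (2 * f0 * cos(theta))
v = 4897 * 1540 / (2 * 2.5000e+06 * cos(45))
v = 2.133 m/s


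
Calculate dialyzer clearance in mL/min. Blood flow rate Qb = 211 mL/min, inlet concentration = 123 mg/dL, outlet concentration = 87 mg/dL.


K = Qb * (Cb_in - Cb_out) / Cb_in
K = 211 * (123 - 87) / 123
K = 61.76 mL/min


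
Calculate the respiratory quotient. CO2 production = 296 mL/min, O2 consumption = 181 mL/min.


RQ = VCO2 / VO2
RQ = 296 / 181
RQ = 1.635


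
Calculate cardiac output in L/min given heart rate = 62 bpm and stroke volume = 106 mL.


CO = HR * SV
CO = 62 * 106 / 1000
CO = 6.572 L/min


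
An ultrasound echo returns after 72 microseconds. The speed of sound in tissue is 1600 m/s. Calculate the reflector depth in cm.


depth = c * t / 2
t = 72 us = 7.2000e-05 s
depth = 1600 * 7.2000e-05 / 2
depth = 0.0576 m = 5.76 cm


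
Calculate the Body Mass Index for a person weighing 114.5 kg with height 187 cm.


BMI = weight / height^2
height = 187 cm = 1.87 m
BMI = 114.5 / 1.87^2
BMI = 32.74 kg/m^2


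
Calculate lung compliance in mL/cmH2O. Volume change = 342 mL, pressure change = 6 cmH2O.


C = dV / dP
C = 342 / 6
C = 57 mL/cmH2O


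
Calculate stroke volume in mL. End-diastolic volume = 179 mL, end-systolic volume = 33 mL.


SV = EDV - ESV
SV = 179 - 33
SV = 146 mL


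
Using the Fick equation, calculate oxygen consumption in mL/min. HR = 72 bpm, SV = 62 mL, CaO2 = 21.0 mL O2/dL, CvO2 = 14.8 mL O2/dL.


CO = HR*SV = 72*62/1000 = 4.464 L/min
a-v O2 diff = 21.0 - 14.8 = 6.2 mL/dL
VO2 = CO * (CaO2-CvO2) * 10 dL/L
VO2 = 4.464 * 6.2 * 10
VO2 = 276.8 mL/min


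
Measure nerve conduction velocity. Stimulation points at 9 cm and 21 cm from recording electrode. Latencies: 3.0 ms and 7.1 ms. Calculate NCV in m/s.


Distance = (21 - 9) / 100 = 0.12 m
dt = (7.1 - 3.0) / 1000 = 0.0041 s
NCV = dist / dt = 29.27 m/s


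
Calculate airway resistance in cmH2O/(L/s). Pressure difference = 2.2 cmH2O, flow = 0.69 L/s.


R = dP / flow
R = 2.2 / 0.69
R = 3.188 cmH2O/(L/s)


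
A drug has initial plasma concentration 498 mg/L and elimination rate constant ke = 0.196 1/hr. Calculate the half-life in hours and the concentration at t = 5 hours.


t_half = ln(2) / ke = 0.693147 / 0.196 = 3.536 hr
C(t) = C0 * exp(-ke*t) = 498 * exp(-0.196*5)
C(5) = 186.9 mg/L


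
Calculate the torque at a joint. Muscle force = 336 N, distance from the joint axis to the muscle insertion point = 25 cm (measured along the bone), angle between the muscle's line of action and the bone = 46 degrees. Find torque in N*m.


Torque = F * d * sin(theta)   (moment arm = d*sin(theta))
d = 25 cm = 0.25 m
Torque = 336 * 0.25 * sin(46)
Torque = 60.42 N*m


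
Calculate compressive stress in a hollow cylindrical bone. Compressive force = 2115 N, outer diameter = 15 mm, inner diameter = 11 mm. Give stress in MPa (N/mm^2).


A = pi*(r_o^2 - r_i^2)
r_o = 7.5 mm, r_i = 5.5 mm
A = 81.6814 mm^2
sigma = F/A = 2115 / 81.6814
sigma = 25.89 MPa


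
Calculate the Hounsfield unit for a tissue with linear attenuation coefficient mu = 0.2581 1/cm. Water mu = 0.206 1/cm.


HU = ((mu_tissue - mu_water) / mu_water) * 1000
HU = ((0.2581 - 0.206) / 0.206) * 1000
HU = 252.9


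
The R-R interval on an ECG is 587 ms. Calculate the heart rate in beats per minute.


HR = 60 / RR_interval(s)
RR = 587 ms = 0.587 s
HR = 60 / 0.587 = 102.2 bpm


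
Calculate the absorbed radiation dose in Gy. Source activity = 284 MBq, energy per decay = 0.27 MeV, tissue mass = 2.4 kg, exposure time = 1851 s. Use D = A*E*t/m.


A = 284 MBq = 2.8400e+08 Bq
E = 0.27 MeV = 4.3254e-14 J
D = A*E*t/m = 2.8400e+08*4.3254e-14*1851/2.4
D = 0.009474 Gy


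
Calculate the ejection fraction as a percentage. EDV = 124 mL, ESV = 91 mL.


SV = EDV - ESV = 124 - 91 = 33 mL
EF = SV/EDV * 100 = 33/124 * 100
EF = 26.61%


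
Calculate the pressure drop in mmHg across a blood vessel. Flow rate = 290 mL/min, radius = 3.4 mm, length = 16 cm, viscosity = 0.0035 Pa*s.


dP = 8*mu*L*Q / (pi*r^4)
Q = 290 mL/min = 4.83333e-06 m^3/s
dP = 51.5773 Pa = 51.5773 / 133.322 mmHg = 0.3869 mmHg


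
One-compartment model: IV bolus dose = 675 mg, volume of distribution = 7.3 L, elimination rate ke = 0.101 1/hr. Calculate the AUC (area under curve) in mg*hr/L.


C0 = Dose/Vd = 675/7.3 = 92.4658 mg/L
AUC = C0/ke = 92.4658/0.101
AUC = 915.5 mg*hr/L


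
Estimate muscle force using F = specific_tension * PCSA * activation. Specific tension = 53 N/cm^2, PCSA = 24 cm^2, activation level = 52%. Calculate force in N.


F = sigma * PCSA * activation
F = 53 * 24 * 0.52
F = 661.4 N


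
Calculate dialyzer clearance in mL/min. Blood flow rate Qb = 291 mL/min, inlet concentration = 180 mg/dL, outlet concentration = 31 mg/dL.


K = Qb * (Cb_in - Cb_out) / Cb_in
K = 291 * (180 - 31) / 180
K = 240.9 mL/min


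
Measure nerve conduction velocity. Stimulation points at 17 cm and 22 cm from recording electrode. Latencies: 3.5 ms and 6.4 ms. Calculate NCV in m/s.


Distance = (22 - 17) / 100 = 0.05 m
dt = (6.4 - 3.5) / 1000 = 0.0029 s
NCV = dist / dt = 17.24 m/s


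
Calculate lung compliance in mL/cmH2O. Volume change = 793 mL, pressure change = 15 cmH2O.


C = dV / dP
C = 793 / 15
C = 52.87 mL/cmH2O


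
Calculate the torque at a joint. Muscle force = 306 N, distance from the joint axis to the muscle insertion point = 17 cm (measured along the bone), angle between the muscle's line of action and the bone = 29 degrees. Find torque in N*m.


Torque = F * d * sin(theta)   (moment arm = d*sin(theta))
d = 17 cm = 0.17 m
Torque = 306 * 0.17 * sin(29)
Torque = 25.22 N*m


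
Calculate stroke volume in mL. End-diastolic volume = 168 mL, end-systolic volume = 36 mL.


SV = EDV - ESV
SV = 168 - 36
SV = 132 mL


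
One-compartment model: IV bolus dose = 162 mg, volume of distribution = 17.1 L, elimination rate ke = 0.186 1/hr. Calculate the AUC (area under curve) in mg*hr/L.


C0 = Dose/Vd = 162/17.1 = 9.47368 mg/L
AUC = C0/ke = 9.47368/0.186
AUC = 50.93 mg*hr/L


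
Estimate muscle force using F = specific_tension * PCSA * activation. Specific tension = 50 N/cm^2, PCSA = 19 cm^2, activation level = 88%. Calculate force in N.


F = sigma * PCSA * activation
F = 50 * 19 * 0.88
F = 836 N


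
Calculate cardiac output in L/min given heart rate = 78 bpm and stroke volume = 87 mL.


CO = HR * SV
CO = 78 * 87 / 1000
CO = 6.786 L/min


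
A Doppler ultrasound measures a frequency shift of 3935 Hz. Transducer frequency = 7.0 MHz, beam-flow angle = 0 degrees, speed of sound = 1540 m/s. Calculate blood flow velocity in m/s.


v = fd * c / (2 * f0 * cos(theta))
v = 3935 * 1540 / (2 * 7.0000e+06 * cos(0))
v = 0.4329 m/s


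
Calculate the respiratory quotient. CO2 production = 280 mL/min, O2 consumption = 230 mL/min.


RQ = VCO2 / VO2
RQ = 280 / 230
RQ = 1.217


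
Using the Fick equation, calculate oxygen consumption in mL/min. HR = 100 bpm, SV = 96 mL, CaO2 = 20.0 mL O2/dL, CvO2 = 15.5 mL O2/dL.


CO = HR*SV = 100*96/1000 = 9.6 L/min
a-v O2 diff = 20.0 - 15.5 = 4.5 mL/dL
VO2 = CO * (CaO2-CvO2) * 10 dL/L
VO2 = 9.6 * 4.5 * 10
VO2 = 432 mL/min


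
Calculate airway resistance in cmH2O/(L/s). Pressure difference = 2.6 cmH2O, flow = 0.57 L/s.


R = dP / flow
R = 2.6 / 0.57
R = 4.561 cmH2O/(L/s)


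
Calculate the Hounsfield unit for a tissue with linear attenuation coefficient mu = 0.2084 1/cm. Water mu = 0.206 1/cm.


HU = ((mu_tissue - mu_water) / mu_water) * 1000
HU = ((0.2084 - 0.206) / 0.206) * 1000
HU = 11.65


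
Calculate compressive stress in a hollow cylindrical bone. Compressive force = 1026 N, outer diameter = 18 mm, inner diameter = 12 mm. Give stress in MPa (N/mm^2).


A = pi*(r_o^2 - r_i^2)
r_o = 9 mm, r_i = 6 mm
A = 141.372 mm^2
sigma = F/A = 1026 / 141.372
sigma = 7.257 MPa


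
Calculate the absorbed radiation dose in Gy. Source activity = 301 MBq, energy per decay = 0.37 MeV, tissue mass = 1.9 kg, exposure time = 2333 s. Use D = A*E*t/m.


A = 301 MBq = 3.0100e+08 Bq
E = 0.37 MeV = 5.9274e-14 J
D = A*E*t/m = 3.0100e+08*5.9274e-14*2333/1.9
D = 0.02191 Gy


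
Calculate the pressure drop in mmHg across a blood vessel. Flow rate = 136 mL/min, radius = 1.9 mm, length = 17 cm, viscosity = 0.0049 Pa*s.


dP = 8*mu*L*Q / (pi*r^4)
Q = 136 mL/min = 2.26667e-06 m^3/s
dP = 368.943 Pa = 368.943 / 133.322 mmHg = 2.767 mmHg


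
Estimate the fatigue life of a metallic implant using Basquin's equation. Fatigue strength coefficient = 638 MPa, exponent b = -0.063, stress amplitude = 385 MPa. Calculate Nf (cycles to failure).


sigma_a = sigma_f' * (2Nf)^b
2Nf = (sigma_a/sigma_f')^(1/b)
2Nf = (385/638)^(1/-0.063)
2Nf = 3033.2203
Nf = 1517


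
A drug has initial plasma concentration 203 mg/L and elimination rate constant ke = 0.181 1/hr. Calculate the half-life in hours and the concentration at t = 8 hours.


t_half = ln(2) / ke = 0.693147 / 0.181 = 3.83 hr
C(t) = C0 * exp(-ke*t) = 203 * exp(-0.181*8)
C(8) = 47.71 mg/L


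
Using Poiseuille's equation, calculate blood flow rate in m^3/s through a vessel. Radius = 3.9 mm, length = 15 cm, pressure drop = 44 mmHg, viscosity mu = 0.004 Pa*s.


Q = pi*r^4*dP / (8*mu*L)
r = 0.0039 m, L = 0.15 m
dP = 44 mmHg = 5866.168 Pa
Q = 8.8822e-04 m^3/s


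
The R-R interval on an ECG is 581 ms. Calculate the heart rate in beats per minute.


HR = 60 / RR_interval(s)
RR = 581 ms = 0.581 s
HR = 60 / 0.581 = 103.3 bpm


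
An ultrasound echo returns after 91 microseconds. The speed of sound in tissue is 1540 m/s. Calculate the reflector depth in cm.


depth = c * t / 2
t = 91 us = 9.1000e-05 s
depth = 1540 * 9.1000e-05 / 2
depth = 0.07007 m = 7.007 cm


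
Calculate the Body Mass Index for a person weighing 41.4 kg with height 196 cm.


BMI = weight / height^2
height = 196 cm = 1.96 m
BMI = 41.4 / 1.96^2
BMI = 10.78 kg/m^2


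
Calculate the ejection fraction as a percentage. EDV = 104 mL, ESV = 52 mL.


SV = EDV - ESV = 104 - 52 = 52 mL
EF = SV/EDV * 100 = 52/104 * 100
EF = 50%


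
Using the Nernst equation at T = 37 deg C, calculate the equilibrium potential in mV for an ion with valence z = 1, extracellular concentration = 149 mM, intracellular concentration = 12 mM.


E = (RT/(zF)) * ln(C_out/C_in)
T = 37 + 273.15 = 310.15 K
E = (8.314 * 310.15 / (1 * 96485)) * ln(149/12)
E = 67.32 mV


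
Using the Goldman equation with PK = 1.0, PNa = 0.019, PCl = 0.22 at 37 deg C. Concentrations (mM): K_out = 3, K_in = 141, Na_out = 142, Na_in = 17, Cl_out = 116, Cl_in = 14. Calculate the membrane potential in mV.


Vm = (RT/F)*ln((PK*Ko + PNa*Nao + PCl*Cli)/(PK*Ki + PNa*Nai + PCl*Clo))
Numer = 8.778, Denom = 166.843
Vm = -78.7 mV


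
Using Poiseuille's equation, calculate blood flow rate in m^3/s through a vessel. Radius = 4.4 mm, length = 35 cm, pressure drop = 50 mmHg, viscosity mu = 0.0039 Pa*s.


Q = pi*r^4*dP / (8*mu*L)
r = 0.0044 m, L = 0.35 m
dP = 50 mmHg = 6666.1 Pa
Q = 7.1880e-04 m^3/s


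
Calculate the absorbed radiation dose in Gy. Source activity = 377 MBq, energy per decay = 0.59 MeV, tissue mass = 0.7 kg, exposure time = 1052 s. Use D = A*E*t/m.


A = 377 MBq = 3.7700e+08 Bq
E = 0.59 MeV = 9.4518e-14 J
D = A*E*t/m = 3.7700e+08*9.4518e-14*1052/0.7
D = 0.05355 Gy


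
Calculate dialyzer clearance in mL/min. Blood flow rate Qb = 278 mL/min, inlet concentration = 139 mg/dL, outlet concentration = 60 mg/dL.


K = Qb * (Cb_in - Cb_out) / Cb_in
K = 278 * (139 - 60) / 139
K = 158 mL/min


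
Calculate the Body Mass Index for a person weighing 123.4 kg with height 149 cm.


BMI = weight / height^2
height = 149 cm = 1.49 m
BMI = 123.4 / 1.49^2
BMI = 55.58 kg/m^2


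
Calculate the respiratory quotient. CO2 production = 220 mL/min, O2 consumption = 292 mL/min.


RQ = VCO2 / VO2
RQ = 220 / 292
RQ = 0.7534


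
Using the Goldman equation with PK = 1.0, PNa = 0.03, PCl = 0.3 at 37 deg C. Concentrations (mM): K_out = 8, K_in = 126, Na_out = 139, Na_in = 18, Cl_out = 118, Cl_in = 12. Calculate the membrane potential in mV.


Vm = (RT/F)*ln((PK*Ko + PNa*Nao + PCl*Cli)/(PK*Ki + PNa*Nai + PCl*Clo))
Numer = 15.77, Denom = 161.94
Vm = -62.25 mV


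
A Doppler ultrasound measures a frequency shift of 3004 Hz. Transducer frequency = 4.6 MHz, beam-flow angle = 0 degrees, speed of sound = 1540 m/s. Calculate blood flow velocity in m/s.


v = fd * c / (2 * f0 * cos(theta))
v = 3004 * 1540 / (2 * 4.6000e+06 * cos(0))
v = 0.5028 m/s


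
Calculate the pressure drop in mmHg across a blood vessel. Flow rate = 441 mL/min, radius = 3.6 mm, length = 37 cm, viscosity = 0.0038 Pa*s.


dP = 8*mu*L*Q / (pi*r^4)
Q = 441 mL/min = 7.35e-06 m^3/s
dP = 156.676 Pa = 156.676 / 133.322 mmHg = 1.175 mmHg


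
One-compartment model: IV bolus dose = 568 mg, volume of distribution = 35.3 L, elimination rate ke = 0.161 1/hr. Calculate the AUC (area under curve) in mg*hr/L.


C0 = Dose/Vd = 568/35.3 = 16.0907 mg/L
AUC = C0/ke = 16.0907/0.161
AUC = 99.94 mg*hr/L


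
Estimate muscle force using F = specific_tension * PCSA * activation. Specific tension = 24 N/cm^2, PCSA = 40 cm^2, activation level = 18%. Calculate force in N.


F = sigma * PCSA * activation
F = 24 * 40 * 0.18
F = 172.8 N


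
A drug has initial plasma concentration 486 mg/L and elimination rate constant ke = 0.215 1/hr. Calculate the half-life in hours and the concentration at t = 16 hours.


t_half = ln(2) / ke = 0.693147 / 0.215 = 3.224 hr
C(t) = C0 * exp(-ke*t) = 486 * exp(-0.215*16)
C(16) = 15.58 mg/L


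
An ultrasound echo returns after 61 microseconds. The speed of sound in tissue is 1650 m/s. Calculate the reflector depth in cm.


depth = c * t / 2
t = 61 us = 6.1000e-05 s
depth = 1650 * 6.1000e-05 / 2
depth = 0.050325 m = 5.0325 cm


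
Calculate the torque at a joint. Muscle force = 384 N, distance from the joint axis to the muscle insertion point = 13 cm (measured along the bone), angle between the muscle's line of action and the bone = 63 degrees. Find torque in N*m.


Torque = F * d * sin(theta)   (moment arm = d*sin(theta))
d = 13 cm = 0.13 m
Torque = 384 * 0.13 * sin(63)
Torque = 44.48 N*m


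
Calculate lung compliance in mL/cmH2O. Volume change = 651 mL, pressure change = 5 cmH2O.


C = dV / dP
C = 651 / 5
C = 130.2 mL/cmH2O


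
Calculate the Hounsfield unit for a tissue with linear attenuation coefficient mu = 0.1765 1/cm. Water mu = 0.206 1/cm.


HU = ((mu_tissue - mu_water) / mu_water) * 1000
HU = ((0.1765 - 0.206) / 0.206) * 1000
HU = -143.2


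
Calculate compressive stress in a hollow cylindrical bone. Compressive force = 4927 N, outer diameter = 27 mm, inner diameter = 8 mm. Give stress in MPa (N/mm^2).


A = pi*(r_o^2 - r_i^2)
r_o = 13.5 mm, r_i = 4 mm
A = 522.29 mm^2
sigma = F/A = 4927 / 522.29
sigma = 9.433 MPa


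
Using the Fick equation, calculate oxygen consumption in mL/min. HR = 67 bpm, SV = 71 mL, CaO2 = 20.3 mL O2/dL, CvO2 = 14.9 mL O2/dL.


CO = HR*SV = 67*71/1000 = 4.757 L/min
a-v O2 diff = 20.3 - 14.9 = 5.4 mL/dL
VO2 = CO * (CaO2-CvO2) * 10 dL/L
VO2 = 4.757 * 5.4 * 10
VO2 = 256.9 mL/min


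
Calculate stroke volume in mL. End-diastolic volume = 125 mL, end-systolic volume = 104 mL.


SV = EDV - ESV
SV = 125 - 104
SV = 21 mL


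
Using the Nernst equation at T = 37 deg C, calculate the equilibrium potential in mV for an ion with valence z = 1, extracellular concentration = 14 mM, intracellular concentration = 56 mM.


E = (RT/(zF)) * ln(C_out/C_in)
T = 37 + 273.15 = 310.15 K
E = (8.314 * 310.15 / (1 * 96485)) * ln(14/56)
E = -37.05 mV


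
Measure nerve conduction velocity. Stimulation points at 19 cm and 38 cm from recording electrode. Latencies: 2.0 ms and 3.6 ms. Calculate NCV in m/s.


Distance = (38 - 19) / 100 = 0.19 m
dt = (3.6 - 2.0) / 1000 = 0.0016 s
NCV = dist / dt = 118.8 m/s


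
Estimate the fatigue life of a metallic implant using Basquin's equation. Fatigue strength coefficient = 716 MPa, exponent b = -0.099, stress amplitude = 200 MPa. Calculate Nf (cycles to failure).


sigma_a = sigma_f' * (2Nf)^b
2Nf = (sigma_a/sigma_f')^(1/b)
2Nf = (200/716)^(1/-0.099)
2Nf = 393349
Nf = 1.967e+05


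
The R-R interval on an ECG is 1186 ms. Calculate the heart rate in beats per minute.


HR = 60 / RR_interval(s)
RR = 1186 ms = 1.186 s
HR = 60 / 1.186 = 50.59 bpm


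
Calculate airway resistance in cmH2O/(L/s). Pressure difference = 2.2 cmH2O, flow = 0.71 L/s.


R = dP / flow
R = 2.2 / 0.71
R = 3.099 cmH2O/(L/s)


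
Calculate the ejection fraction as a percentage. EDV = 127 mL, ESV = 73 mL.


SV = EDV - ESV = 127 - 73 = 54 mL
EF = SV/EDV * 100 = 54/127 * 100
EF = 42.52%


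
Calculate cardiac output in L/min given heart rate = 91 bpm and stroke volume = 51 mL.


CO = HR * SV
CO = 91 * 51 / 1000
CO = 4.641 L/min


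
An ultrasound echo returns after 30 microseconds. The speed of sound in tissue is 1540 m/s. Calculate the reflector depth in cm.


depth = c * t / 2
t = 30 us = 3.0000e-05 s
depth = 1540 * 3.0000e-05 / 2
depth = 0.0231 m = 2.31 cm


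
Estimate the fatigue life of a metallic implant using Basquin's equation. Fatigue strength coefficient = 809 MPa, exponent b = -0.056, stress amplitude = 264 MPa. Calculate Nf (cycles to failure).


sigma_a = sigma_f' * (2Nf)^b
2Nf = (sigma_a/sigma_f')^(1/b)
2Nf = (264/809)^(1/-0.056)
2Nf = 4.8386578e+08
Nf = 2.4193e+08


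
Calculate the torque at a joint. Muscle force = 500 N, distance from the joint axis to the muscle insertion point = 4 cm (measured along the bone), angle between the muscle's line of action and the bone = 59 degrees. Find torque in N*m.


Torque = F * d * sin(theta)   (moment arm = d*sin(theta))
d = 4 cm = 0.04 m
Torque = 500 * 0.04 * sin(59)
Torque = 17.14 N*m


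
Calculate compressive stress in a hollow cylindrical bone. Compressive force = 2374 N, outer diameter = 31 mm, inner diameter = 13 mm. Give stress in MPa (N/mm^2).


A = pi*(r_o^2 - r_i^2)
r_o = 15.5 mm, r_i = 6.5 mm
A = 622.035 mm^2
sigma = F/A = 2374 / 622.035
sigma = 3.817 MPa


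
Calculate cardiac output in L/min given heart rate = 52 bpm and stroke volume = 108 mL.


CO = HR * SV
CO = 52 * 108 / 1000
CO = 5.616 L/min


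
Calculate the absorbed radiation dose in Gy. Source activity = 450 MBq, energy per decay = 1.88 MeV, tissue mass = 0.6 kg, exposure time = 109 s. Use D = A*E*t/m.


A = 450 MBq = 4.5000e+08 Bq
E = 1.88 MeV = 3.01176e-13 J
D = A*E*t/m = 4.5000e+08*3.01176e-13*109/0.6
D = 0.02462 Gy


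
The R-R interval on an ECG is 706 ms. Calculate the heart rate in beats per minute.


HR = 60 / RR_interval(s)
RR = 706 ms = 0.706 s
HR = 60 / 0.706 = 84.99 bpm


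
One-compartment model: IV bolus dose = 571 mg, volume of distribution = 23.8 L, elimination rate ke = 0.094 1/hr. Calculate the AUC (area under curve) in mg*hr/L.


C0 = Dose/Vd = 571/23.8 = 23.9916 mg/L
AUC = C0/ke = 23.9916/0.094
AUC = 255.2 mg*hr/L


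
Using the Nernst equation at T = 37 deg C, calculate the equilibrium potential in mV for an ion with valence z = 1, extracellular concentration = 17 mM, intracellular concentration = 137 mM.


E = (RT/(zF)) * ln(C_out/C_in)
T = 37 + 273.15 = 310.15 K
E = (8.314 * 310.15 / (1 * 96485)) * ln(17/137)
E = -55.77 mV


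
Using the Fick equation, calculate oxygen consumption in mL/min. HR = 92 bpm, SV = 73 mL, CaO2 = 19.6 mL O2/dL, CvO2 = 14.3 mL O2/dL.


CO = HR*SV = 92*73/1000 = 6.716 L/min
a-v O2 diff = 19.6 - 14.3 = 5.3 mL/dL
VO2 = CO * (CaO2-CvO2) * 10 dL/L
VO2 = 6.716 * 5.3 * 10
VO2 = 355.9 mL/min


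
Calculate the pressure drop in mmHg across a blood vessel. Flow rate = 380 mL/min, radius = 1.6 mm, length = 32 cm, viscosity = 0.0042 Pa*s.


dP = 8*mu*L*Q / (pi*r^4)
Q = 380 mL/min = 6.33333e-06 m^3/s
dP = 3307.44 Pa = 3307.44 / 133.322 mmHg = 24.81 mmHg


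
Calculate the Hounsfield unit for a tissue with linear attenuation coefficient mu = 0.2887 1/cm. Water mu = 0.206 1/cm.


HU = ((mu_tissue - mu_water) / mu_water) * 1000
HU = ((0.2887 - 0.206) / 0.206) * 1000
HU = 401.5


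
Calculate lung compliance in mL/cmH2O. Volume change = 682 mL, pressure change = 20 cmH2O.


C = dV / dP
C = 682 / 20
C = 34.1 mL/cmH2O


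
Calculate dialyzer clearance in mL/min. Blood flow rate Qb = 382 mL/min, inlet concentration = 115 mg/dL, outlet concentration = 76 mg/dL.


K = Qb * (Cb_in - Cb_out) / Cb_in
K = 382 * (115 - 76) / 115
K = 129.5 mL/min


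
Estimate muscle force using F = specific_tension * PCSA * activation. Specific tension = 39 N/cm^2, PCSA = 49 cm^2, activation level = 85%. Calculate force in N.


F = sigma * PCSA * activation
F = 39 * 49 * 0.85
F = 1624 N


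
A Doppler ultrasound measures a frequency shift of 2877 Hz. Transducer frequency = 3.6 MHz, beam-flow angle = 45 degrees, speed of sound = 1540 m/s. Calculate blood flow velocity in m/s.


v = fd * c / (2 * f0 * cos(theta))
v = 2877 * 1540 / (2 * 3.6000e+06 * cos(45))
v = 0.8702 m/s


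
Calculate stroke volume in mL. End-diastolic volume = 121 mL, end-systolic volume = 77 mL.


SV = EDV - ESV
SV = 121 - 77
SV = 44 mL


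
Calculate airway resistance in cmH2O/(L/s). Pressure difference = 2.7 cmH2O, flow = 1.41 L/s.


R = dP / flow
R = 2.7 / 1.41
R = 1.915 cmH2O/(L/s)


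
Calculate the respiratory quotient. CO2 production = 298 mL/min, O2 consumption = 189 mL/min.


RQ = VCO2 / VO2
RQ = 298 / 189
RQ = 1.577


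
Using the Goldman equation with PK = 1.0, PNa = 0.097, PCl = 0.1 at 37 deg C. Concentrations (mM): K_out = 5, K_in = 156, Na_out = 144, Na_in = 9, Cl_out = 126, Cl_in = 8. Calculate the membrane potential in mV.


Vm = (RT/F)*ln((PK*Ko + PNa*Nao + PCl*Cli)/(PK*Ki + PNa*Nai + PCl*Clo))
Numer = 19.768, Denom = 169.473
Vm = -57.42 mV


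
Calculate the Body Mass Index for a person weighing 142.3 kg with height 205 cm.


BMI = weight / height^2
height = 205 cm = 2.05 m
BMI = 142.3 / 2.05^2
BMI = 33.86 kg/m^2


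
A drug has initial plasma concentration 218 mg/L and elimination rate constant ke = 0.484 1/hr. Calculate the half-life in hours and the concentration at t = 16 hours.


t_half = ln(2) / ke = 0.693147 / 0.484 = 1.432 hr
C(t) = C0 * exp(-ke*t) = 218 * exp(-0.484*16)
C(16) = 0.09447 mg/L


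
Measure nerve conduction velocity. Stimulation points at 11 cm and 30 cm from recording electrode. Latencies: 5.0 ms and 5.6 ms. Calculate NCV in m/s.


Distance = (30 - 11) / 100 = 0.19 m
dt = (5.6 - 5.0) / 1000 = 6.0000e-04 s
NCV = dist / dt = 316.7 m/s


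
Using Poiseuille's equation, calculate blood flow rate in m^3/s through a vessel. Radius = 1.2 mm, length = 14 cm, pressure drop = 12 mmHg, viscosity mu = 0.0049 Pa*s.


Q = pi*r^4*dP / (8*mu*L)
r = 0.0012 m, L = 0.14 m
dP = 12 mmHg = 1599.864 Pa
Q = 1.8991e-06 m^3/s


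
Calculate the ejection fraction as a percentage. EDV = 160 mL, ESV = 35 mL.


SV = EDV - ESV = 160 - 35 = 125 mL
EF = SV/EDV * 100 = 125/160 * 100
EF = 78.12%


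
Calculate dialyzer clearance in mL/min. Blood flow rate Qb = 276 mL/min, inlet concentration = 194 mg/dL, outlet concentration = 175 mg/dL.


K = Qb * (Cb_in - Cb_out) / Cb_in
K = 276 * (194 - 175) / 194
K = 27.03 mL/min


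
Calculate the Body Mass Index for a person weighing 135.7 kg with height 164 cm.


BMI = weight / height^2
height = 164 cm = 1.64 m
BMI = 135.7 / 1.64^2
BMI = 50.45 kg/m^2


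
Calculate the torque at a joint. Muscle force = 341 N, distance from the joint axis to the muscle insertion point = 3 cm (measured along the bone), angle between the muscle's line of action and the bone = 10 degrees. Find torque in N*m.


Torque = F * d * sin(theta)   (moment arm = d*sin(theta))
d = 3 cm = 0.03 m
Torque = 341 * 0.03 * sin(10)
Torque = 1.776 N*m


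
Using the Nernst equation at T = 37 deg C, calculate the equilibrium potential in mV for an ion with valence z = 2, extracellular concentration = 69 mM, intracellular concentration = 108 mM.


E = (RT/(zF)) * ln(C_out/C_in)
T = 37 + 273.15 = 310.15 K
E = (8.314 * 310.15 / (2 * 96485)) * ln(69/108)
E = -5.987 mV


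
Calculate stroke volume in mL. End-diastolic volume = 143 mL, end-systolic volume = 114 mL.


SV = EDV - ESV
SV = 143 - 114
SV = 29 mL


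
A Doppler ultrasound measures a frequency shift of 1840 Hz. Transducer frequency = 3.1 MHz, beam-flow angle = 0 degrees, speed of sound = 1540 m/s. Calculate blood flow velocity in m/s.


v = fd * c / (2 * f0 * cos(theta))
v = 1840 * 1540 / (2 * 3.1000e+06 * cos(0))
v = 0.457 m/s


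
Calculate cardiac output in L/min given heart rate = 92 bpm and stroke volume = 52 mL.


CO = HR * SV
CO = 92 * 52 / 1000
CO = 4.784 L/min


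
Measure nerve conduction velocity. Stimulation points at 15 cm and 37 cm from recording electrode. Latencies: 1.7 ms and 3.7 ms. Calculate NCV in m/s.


Distance = (37 - 15) / 100 = 0.22 m
dt = (3.7 - 1.7) / 1000 = 0.002 s
NCV = dist / dt = 110 m/s


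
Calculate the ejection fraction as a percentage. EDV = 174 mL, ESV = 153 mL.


SV = EDV - ESV = 174 - 153 = 21 mL
EF = SV/EDV * 100 = 21/174 * 100
EF = 12.07%


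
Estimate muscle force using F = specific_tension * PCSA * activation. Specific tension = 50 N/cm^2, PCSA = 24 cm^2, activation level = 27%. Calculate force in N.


F = sigma * PCSA * activation
F = 50 * 24 * 0.27
F = 324 N


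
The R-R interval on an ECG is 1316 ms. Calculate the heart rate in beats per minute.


HR = 60 / RR_interval(s)
RR = 1316 ms = 1.316 s
HR = 60 / 1.316 = 45.59 bpm


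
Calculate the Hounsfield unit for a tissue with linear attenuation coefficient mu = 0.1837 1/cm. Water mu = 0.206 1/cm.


HU = ((mu_tissue - mu_water) / mu_water) * 1000
HU = ((0.1837 - 0.206) / 0.206) * 1000
HU = -108.3


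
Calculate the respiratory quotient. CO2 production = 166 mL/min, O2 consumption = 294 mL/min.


RQ = VCO2 / VO2
RQ = 166 / 294
RQ = 0.5646


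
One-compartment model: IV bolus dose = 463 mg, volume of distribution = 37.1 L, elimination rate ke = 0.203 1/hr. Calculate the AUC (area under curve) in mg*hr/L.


C0 = Dose/Vd = 463/37.1 = 12.4798 mg/L
AUC = C0/ke = 12.4798/0.203
AUC = 61.48 mg*hr/L


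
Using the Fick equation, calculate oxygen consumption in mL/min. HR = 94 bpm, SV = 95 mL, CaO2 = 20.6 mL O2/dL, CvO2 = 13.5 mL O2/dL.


CO = HR*SV = 94*95/1000 = 8.93 L/min
a-v O2 diff = 20.6 - 13.5 = 7.1 mL/dL
VO2 = CO * (CaO2-CvO2) * 10 dL/L
VO2 = 8.93 * 7.1 * 10
VO2 = 634 mL/min


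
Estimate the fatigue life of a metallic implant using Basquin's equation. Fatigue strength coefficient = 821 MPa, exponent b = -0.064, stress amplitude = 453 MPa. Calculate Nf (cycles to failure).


sigma_a = sigma_f' * (2Nf)^b
2Nf = (sigma_a/sigma_f')^(1/b)
2Nf = (453/821)^(1/-0.064)
2Nf = 10841.202
Nf = 5421


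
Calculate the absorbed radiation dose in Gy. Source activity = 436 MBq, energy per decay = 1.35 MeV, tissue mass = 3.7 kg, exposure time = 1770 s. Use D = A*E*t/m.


A = 436 MBq = 4.3600e+08 Bq
E = 1.35 MeV = 2.1627e-13 J
D = A*E*t/m = 4.3600e+08*2.1627e-13*1770/3.7
D = 0.04511 Gy


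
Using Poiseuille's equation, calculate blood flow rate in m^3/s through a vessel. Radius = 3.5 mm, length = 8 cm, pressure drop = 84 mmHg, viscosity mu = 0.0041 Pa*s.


Q = pi*r^4*dP / (8*mu*L)
r = 0.0035 m, L = 0.08 m
dP = 84 mmHg = 11199.048 Pa
Q = 0.002012 m^3/s


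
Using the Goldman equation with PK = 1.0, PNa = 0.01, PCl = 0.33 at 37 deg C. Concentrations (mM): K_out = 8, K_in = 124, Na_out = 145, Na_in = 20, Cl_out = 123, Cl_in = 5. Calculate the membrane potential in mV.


Vm = (RT/F)*ln((PK*Ko + PNa*Nao + PCl*Cli)/(PK*Ki + PNa*Nai + PCl*Clo))
Numer = 11.1, Denom = 164.79
Vm = -72.1 mV


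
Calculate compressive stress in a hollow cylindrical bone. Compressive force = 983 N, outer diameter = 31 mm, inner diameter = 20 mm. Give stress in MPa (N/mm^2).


A = pi*(r_o^2 - r_i^2)
r_o = 15.5 mm, r_i = 10 mm
A = 440.608 mm^2
sigma = F/A = 983 / 440.608
sigma = 2.231 MPa


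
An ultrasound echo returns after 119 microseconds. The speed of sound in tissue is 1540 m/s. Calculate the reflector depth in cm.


depth = c * t / 2
t = 119 us = 1.1900e-04 s
depth = 1540 * 1.1900e-04 / 2
depth = 0.09163 m = 9.163 cm


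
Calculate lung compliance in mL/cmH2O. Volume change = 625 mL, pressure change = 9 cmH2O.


C = dV / dP
C = 625 / 9
C = 69.44 mL/cmH2O


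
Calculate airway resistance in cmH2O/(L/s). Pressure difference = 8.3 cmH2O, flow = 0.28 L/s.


R = dP / flow
R = 8.3 / 0.28
R = 29.64 cmH2O/(L/s)


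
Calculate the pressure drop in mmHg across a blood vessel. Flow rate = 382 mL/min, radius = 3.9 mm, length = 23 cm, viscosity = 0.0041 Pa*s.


dP = 8*mu*L*Q / (pi*r^4)
Q = 382 mL/min = 6.36667e-06 m^3/s
dP = 66.0854 Pa = 66.0854 / 133.322 mmHg = 0.4957 mmHg


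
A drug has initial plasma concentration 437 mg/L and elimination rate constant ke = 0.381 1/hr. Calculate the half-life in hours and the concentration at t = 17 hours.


t_half = ln(2) / ke = 0.693147 / 0.381 = 1.819 hr
C(t) = C0 * exp(-ke*t) = 437 * exp(-0.381*17)
C(17) = 0.6723 mg/L


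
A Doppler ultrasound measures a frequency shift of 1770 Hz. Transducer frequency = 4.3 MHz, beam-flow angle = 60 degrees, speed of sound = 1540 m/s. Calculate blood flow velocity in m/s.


v = fd * c / (2 * f0 * cos(theta))
v = 1770 * 1540 / (2 * 4.3000e+06 * cos(60))
v = 0.6339 m/s


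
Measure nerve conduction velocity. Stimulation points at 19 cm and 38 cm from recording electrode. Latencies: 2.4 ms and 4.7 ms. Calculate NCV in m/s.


Distance = (38 - 19) / 100 = 0.19 m
dt = (4.7 - 2.4) / 1000 = 0.0023 s
NCV = dist / dt = 82.61 m/s


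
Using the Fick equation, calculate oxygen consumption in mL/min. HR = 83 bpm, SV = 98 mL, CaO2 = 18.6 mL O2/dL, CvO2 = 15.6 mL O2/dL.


CO = HR*SV = 83*98/1000 = 8.134 L/min
a-v O2 diff = 18.6 - 15.6 = 3 mL/dL
VO2 = CO * (CaO2-CvO2) * 10 dL/L
VO2 = 8.134 * 3 * 10
VO2 = 244 mL/min


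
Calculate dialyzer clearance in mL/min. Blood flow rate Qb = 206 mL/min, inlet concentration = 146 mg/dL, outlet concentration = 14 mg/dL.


K = Qb * (Cb_in - Cb_out) / Cb_in
K = 206 * (146 - 14) / 146
K = 186.2 mL/min


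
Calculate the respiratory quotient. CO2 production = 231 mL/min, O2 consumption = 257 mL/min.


RQ = VCO2 / VO2
RQ = 231 / 257
RQ = 0.8988


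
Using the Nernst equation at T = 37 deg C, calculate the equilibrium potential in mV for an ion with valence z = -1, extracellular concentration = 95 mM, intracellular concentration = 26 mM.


E = (RT/(zF)) * ln(C_out/C_in)
T = 37 + 273.15 = 310.15 K
E = (8.314 * 310.15 / (-1 * 96485)) * ln(95/26)
E = -34.63 mV


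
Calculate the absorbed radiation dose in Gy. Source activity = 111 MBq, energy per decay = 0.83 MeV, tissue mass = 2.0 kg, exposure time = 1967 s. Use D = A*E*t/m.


A = 111 MBq = 1.1100e+08 Bq
E = 0.83 MeV = 1.32966e-13 J
D = A*E*t/m = 1.1100e+08*1.32966e-13*1967/2.0
D = 0.01452 Gy


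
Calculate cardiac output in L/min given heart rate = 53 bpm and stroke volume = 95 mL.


CO = HR * SV
CO = 53 * 95 / 1000
CO = 5.035 L/min


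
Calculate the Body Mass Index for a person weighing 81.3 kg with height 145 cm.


BMI = weight / height^2
height = 145 cm = 1.45 m
BMI = 81.3 / 1.45^2
BMI = 38.67 kg/m^2


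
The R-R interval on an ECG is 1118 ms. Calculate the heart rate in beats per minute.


HR = 60 / RR_interval(s)
RR = 1118 ms = 1.118 s
HR = 60 / 1.118 = 53.67 bpm


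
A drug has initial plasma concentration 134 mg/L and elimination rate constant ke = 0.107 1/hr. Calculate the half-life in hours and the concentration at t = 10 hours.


t_half = ln(2) / ke = 0.693147 / 0.107 = 6.478 hr
C(t) = C0 * exp(-ke*t) = 134 * exp(-0.107*10)
C(10) = 45.96 mg/L


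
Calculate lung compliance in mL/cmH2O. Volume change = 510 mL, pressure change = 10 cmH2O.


C = dV / dP
C = 510 / 10
C = 51 mL/cmH2O


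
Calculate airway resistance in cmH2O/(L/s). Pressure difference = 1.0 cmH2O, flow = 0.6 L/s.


R = dP / flow
R = 1.0 / 0.6
R = 1.667 cmH2O/(L/s)


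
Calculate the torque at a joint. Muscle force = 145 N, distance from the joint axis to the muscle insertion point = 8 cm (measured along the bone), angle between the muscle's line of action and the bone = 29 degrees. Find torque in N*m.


Torque = F * d * sin(theta)   (moment arm = d*sin(theta))
d = 8 cm = 0.08 m
Torque = 145 * 0.08 * sin(29)
Torque = 5.624 N*m


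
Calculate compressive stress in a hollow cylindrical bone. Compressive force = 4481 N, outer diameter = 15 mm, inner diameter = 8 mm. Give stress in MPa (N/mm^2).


A = pi*(r_o^2 - r_i^2)
r_o = 7.5 mm, r_i = 4 mm
A = 126.449 mm^2
sigma = F/A = 4481 / 126.449
sigma = 35.44 MPa


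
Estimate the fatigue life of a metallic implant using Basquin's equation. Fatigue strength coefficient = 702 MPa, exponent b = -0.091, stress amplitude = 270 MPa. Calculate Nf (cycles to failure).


sigma_a = sigma_f' * (2Nf)^b
2Nf = (sigma_a/sigma_f')^(1/b)
2Nf = (270/702)^(1/-0.091)
2Nf = 36320.07
Nf = 1.816e+04


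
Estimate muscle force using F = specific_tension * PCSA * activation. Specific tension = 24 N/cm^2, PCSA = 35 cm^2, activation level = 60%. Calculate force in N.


F = sigma * PCSA * activation
F = 24 * 35 * 0.6
F = 504 N


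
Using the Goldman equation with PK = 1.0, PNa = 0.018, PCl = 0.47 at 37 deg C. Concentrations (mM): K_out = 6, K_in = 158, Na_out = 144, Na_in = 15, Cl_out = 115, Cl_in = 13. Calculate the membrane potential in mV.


Vm = (RT/F)*ln((PK*Ko + PNa*Nao + PCl*Cli)/(PK*Ki + PNa*Nai + PCl*Clo))
Numer = 14.702, Denom = 212.32
Vm = -71.36 mV


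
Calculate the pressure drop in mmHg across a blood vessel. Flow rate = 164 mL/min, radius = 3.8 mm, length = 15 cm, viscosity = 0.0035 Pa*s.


dP = 8*mu*L*Q / (pi*r^4)
Q = 164 mL/min = 2.73333e-06 m^3/s
dP = 17.525 Pa = 17.525 / 133.322 mmHg = 0.1314 mmHg


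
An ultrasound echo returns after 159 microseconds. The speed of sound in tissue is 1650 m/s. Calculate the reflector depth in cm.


depth = c * t / 2
t = 159 us = 1.5900e-04 s
depth = 1650 * 1.5900e-04 / 2
depth = 0.131175 m = 13.1175 cm


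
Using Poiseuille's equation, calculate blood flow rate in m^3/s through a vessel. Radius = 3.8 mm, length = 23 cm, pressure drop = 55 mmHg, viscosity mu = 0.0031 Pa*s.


Q = pi*r^4*dP / (8*mu*L)
r = 0.0038 m, L = 0.23 m
dP = 55 mmHg = 7332.71 Pa
Q = 8.4211e-04 m^3/s


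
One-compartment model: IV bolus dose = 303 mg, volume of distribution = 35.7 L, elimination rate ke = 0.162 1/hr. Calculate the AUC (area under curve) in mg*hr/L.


C0 = Dose/Vd = 303/35.7 = 8.48739 mg/L
AUC = C0/ke = 8.48739/0.162
AUC = 52.39 mg*hr/L


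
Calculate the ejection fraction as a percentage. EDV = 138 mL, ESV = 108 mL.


SV = EDV - ESV = 138 - 108 = 30 mL
EF = SV/EDV * 100 = 30/138 * 100
EF = 21.74%


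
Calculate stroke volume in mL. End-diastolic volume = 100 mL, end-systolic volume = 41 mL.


SV = EDV - ESV
SV = 100 - 41
SV = 59 mL


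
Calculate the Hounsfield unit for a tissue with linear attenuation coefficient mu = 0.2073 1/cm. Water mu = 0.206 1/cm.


HU = ((mu_tissue - mu_water) / mu_water) * 1000
HU = ((0.2073 - 0.206) / 0.206) * 1000
HU = 6.311


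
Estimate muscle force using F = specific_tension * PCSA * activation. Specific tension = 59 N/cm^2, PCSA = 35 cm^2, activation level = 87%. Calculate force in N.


F = sigma * PCSA * activation
F = 59 * 35 * 0.87
F = 1797 N


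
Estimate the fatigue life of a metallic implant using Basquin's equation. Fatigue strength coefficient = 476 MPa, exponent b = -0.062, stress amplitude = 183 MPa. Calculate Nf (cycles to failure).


sigma_a = sigma_f' * (2Nf)^b
2Nf = (sigma_a/sigma_f')^(1/b)
2Nf = (183/476)^(1/-0.062)
2Nf = 4966635.7
Nf = 2.4833e+06


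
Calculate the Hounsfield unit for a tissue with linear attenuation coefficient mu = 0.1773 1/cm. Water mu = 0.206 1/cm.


HU = ((mu_tissue - mu_water) / mu_water) * 1000
HU = ((0.1773 - 0.206) / 0.206) * 1000
HU = -139.3


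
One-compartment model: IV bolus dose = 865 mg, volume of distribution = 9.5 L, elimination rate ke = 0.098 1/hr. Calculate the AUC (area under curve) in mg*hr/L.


C0 = Dose/Vd = 865/9.5 = 91.0526 mg/L
AUC = C0/ke = 91.0526/0.098
AUC = 929.1 mg*hr/L


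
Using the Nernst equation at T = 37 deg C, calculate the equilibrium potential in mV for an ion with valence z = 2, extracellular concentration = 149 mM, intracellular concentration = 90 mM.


E = (RT/(zF)) * ln(C_out/C_in)
T = 37 + 273.15 = 310.15 K
E = (8.314 * 310.15 / (2 * 96485)) * ln(149/90)
E = 6.737 mV


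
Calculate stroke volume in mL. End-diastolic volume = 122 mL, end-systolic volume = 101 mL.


SV = EDV - ESV
SV = 122 - 101
SV = 21 mL


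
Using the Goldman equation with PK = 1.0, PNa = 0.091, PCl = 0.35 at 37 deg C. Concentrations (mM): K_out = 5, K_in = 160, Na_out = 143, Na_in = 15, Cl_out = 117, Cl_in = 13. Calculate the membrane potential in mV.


Vm = (RT/F)*ln((PK*Ko + PNa*Nao + PCl*Cli)/(PK*Ki + PNa*Nai + PCl*Clo))
Numer = 22.563, Denom = 202.315
Vm = -58.62 mV


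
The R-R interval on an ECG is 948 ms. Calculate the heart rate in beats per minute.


HR = 60 / RR_interval(s)
RR = 948 ms = 0.948 s
HR = 60 / 0.948 = 63.29 bpm


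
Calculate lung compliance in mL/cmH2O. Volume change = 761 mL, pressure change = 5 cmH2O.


C = dV / dP
C = 761 / 5
C = 152.2 mL/cmH2O


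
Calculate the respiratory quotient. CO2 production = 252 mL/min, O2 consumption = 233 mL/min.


RQ = VCO2 / VO2
RQ = 252 / 233
RQ = 1.082


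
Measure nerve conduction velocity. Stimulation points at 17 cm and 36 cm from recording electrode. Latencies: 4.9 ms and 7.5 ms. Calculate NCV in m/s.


Distance = (36 - 17) / 100 = 0.19 m
dt = (7.5 - 4.9) / 1000 = 0.0026 s
NCV = dist / dt = 73.08 m/s


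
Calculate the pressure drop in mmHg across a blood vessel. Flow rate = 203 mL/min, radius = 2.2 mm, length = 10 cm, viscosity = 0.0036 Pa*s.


dP = 8*mu*L*Q / (pi*r^4)
Q = 203 mL/min = 3.38333e-06 m^3/s
dP = 132.403 Pa = 132.403 / 133.322 mmHg = 0.9931 mmHg


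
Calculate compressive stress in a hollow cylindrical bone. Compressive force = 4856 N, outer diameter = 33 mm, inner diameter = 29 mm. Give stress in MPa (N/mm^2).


A = pi*(r_o^2 - r_i^2)
r_o = 16.5 mm, r_i = 14.5 mm
A = 194.779 mm^2
sigma = F/A = 4856 / 194.779
sigma = 24.93 MPa
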